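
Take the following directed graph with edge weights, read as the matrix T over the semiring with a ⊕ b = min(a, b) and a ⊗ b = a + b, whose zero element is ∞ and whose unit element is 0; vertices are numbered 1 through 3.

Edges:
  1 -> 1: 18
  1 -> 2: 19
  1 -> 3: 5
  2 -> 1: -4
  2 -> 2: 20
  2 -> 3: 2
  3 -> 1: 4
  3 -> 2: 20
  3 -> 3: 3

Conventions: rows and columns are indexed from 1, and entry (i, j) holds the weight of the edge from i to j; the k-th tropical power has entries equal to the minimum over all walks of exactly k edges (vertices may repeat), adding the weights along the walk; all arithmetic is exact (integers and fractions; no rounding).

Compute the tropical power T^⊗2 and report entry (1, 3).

T^⊗2:
  [9, 25, 8]
  [6, 15, 1]
  [7, 23, 6]
Key observation: the optimum is the walk 1->3->3, with weight 5 + 3 = 8.
Optimal value attained by: walk 1->3->3.
Answer: (T^⊗2)[1][3] = 8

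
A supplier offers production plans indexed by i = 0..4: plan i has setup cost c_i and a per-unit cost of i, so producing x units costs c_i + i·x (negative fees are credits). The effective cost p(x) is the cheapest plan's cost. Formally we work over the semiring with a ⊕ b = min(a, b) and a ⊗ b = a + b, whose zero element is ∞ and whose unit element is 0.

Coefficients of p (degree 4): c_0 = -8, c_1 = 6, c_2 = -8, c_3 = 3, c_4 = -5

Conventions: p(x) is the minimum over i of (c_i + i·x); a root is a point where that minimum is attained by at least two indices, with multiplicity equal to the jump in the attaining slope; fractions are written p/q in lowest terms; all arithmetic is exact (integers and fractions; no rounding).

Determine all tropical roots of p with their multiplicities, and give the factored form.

hull edge (i=0, c=-8) to (i=2, c=-8): slope 0, span 2
hull edge (i=2, c=-8) to (i=4, c=-5): slope 3/2, span 2
Factored form: p(x) = -5 ⊗ (x ⊕ (-3/2)) ⊗ (x ⊕ (-3/2)) ⊗ (x ⊕ 0) ⊗ (x ⊕ 0)
Answer: roots = -3/2 (mult 2), 0 (mult 2)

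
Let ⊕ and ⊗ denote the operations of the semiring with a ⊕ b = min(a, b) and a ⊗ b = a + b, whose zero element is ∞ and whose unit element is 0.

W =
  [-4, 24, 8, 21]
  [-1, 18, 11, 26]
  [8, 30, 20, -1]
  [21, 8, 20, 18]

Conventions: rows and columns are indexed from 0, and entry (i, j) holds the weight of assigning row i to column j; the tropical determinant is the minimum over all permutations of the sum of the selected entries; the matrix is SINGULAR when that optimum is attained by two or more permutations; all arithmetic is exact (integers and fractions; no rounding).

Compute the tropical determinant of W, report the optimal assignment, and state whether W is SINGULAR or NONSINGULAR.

σ = (0, 1, 2, 3): (-4) + 18 + 20 + 18 = 52
σ = (0, 1, 3, 2): (-4) + 18 + (-1) + 20 = 33
σ = (0, 2, 1, 3): (-4) + 11 + 30 + 18 = 55
σ = (0, 2, 3, 1): (-4) + 11 + (-1) + 8 = 14
σ = (0, 3, 1, 2): (-4) + 26 + 30 + 20 = 72
σ = (0, 3, 2, 1): (-4) + 26 + 20 + 8 = 50
σ = (1, 0, 2, 3): 24 + (-1) + 20 + 18 = 61
σ = (1, 0, 3, 2): 24 + (-1) + (-1) + 20 = 42
σ = (1, 2, 0, 3): 24 + 11 + 8 + 18 = 61
σ = (1, 2, 3, 0): 24 + 11 + (-1) + 21 = 55
σ = (1, 3, 0, 2): 24 + 26 + 8 + 20 = 78
σ = (1, 3, 2, 0): 24 + 26 + 20 + 21 = 91
σ = (2, 0, 1, 3): 8 + (-1) + 30 + 18 = 55
σ = (2, 0, 3, 1): 8 + (-1) + (-1) + 8 = 14
σ = (2, 1, 0, 3): 8 + 18 + 8 + 18 = 52
σ = (2, 1, 3, 0): 8 + 18 + (-1) + 21 = 46
σ = (2, 3, 0, 1): 8 + 26 + 8 + 8 = 50
σ = (2, 3, 1, 0): 8 + 26 + 30 + 21 = 85
σ = (3, 0, 1, 2): 21 + (-1) + 30 + 20 = 70
σ = (3, 0, 2, 1): 21 + (-1) + 20 + 8 = 48
σ = (3, 1, 0, 2): 21 + 18 + 8 + 20 = 67
σ = (3, 1, 2, 0): 21 + 18 + 20 + 21 = 80
σ = (3, 2, 0, 1): 21 + 11 + 8 + 8 = 48
σ = (3, 2, 1, 0): 21 + 11 + 30 + 21 = 83
Optimal value attained by: σ = (0, 2, 3, 1).
Answer: det⊕(W) = 14; verdict: SINGULAR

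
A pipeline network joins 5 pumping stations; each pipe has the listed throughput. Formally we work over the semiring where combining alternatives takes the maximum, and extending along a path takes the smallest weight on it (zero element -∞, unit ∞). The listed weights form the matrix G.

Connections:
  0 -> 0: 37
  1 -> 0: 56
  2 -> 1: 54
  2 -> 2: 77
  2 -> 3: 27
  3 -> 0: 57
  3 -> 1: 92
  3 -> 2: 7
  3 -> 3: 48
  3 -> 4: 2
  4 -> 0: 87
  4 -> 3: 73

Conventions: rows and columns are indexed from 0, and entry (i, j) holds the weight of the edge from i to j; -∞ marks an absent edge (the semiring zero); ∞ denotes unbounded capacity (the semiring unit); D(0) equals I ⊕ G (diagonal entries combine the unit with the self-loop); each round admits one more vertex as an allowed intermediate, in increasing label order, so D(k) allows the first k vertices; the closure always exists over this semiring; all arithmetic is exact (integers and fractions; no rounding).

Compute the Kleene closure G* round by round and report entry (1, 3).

D(0):
  [∞, -∞, -∞, -∞, -∞]
  [56, ∞, -∞, -∞, -∞]
  [-∞, 54, ∞, 27, -∞]
  [57, 92, 7, ∞, 2]
  [87, -∞, -∞, 73, ∞]
D(1):
  [∞, -∞, -∞, -∞, -∞]
  [56, ∞, -∞, -∞, -∞]
  [-∞, 54, ∞, 27, -∞]
  [57, 92, 7, ∞, 2]
  [87, -∞, -∞, 73, ∞]
D(2):
  [∞, -∞, -∞, -∞, -∞]
  [56, ∞, -∞, -∞, -∞]
  [54, 54, ∞, 27, -∞]
  [57, 92, 7, ∞, 2]
  [87, -∞, -∞, 73, ∞]
D(3):
  [∞, -∞, -∞, -∞, -∞]
  [56, ∞, -∞, -∞, -∞]
  [54, 54, ∞, 27, -∞]
  [57, 92, 7, ∞, 2]
  [87, -∞, -∞, 73, ∞]
D(4):
  [∞, -∞, -∞, -∞, -∞]
  [56, ∞, -∞, -∞, -∞]
  [54, 54, ∞, 27, 2]
  [57, 92, 7, ∞, 2]
  [87, 73, 7, 73, ∞]
D(5):
  [∞, -∞, -∞, -∞, -∞]
  [56, ∞, -∞, -∞, -∞]
  [54, 54, ∞, 27, 2]
  [57, 92, 7, ∞, 2]
  [87, 73, 7, 73, ∞]
Answer: G*[1][3] = -∞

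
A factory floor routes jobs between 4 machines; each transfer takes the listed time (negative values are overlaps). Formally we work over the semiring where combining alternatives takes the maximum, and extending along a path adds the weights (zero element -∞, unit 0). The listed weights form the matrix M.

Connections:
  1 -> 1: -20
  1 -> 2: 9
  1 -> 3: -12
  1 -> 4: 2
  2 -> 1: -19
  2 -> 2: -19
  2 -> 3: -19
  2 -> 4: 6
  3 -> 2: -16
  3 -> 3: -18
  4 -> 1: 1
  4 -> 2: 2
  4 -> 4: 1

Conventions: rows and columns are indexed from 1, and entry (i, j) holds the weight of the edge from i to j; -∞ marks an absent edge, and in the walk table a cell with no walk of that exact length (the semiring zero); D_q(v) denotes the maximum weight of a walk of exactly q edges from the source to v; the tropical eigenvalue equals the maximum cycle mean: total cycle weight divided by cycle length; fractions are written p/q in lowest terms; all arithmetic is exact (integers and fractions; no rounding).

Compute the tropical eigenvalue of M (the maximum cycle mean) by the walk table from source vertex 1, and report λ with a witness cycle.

q=0: [0, -∞, -∞, -∞]
q=1: [-20, 9, -12, 2]
q=2: [3, 4, -10, 15]
q=3: [16, 17, -9, 16]
q=4: [17, 25, 4, 23]
Optimal cycle mean attained by: cycle 1->2->4->1, total 9 + 6 + 1, length 3.
Answer: λ = 16/3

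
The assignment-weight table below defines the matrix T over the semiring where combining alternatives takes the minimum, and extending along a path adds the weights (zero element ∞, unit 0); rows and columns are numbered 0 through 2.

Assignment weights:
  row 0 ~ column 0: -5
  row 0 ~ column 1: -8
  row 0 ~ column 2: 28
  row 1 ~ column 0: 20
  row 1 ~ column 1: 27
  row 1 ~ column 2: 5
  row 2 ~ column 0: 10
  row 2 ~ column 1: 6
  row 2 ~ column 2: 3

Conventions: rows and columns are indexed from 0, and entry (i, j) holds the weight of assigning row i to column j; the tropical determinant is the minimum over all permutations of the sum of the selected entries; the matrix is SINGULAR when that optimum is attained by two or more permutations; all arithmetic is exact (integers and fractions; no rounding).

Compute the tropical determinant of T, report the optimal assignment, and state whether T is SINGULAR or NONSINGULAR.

σ = (0, 1, 2): (-5) + 27 + 3 = 25
σ = (0, 2, 1): (-5) + 5 + 6 = 6
σ = (1, 0, 2): (-8) + 20 + 3 = 15
σ = (1, 2, 0): (-8) + 5 + 10 = 7
σ = (2, 0, 1): 28 + 20 + 6 = 54
σ = (2, 1, 0): 28 + 27 + 10 = 65
Optimal value attained by: σ = (0, 2, 1).
Answer: det⊕(T) = 6; verdict: NONSINGULAR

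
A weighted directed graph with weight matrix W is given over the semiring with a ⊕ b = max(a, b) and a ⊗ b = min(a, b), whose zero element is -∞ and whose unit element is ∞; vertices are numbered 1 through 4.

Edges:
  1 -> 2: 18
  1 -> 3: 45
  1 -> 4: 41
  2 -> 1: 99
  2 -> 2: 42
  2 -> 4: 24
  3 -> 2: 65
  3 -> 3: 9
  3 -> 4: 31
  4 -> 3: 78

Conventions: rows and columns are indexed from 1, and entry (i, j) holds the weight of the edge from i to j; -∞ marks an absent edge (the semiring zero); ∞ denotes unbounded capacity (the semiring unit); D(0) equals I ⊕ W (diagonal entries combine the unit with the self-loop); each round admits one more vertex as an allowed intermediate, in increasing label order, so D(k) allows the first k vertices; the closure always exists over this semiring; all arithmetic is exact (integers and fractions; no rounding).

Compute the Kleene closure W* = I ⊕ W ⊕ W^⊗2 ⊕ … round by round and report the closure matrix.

D(0):
  [∞, 18, 45, 41]
  [99, ∞, -∞, 24]
  [-∞, 65, ∞, 31]
  [-∞, -∞, 78, ∞]
D(1):
  [∞, 18, 45, 41]
  [99, ∞, 45, 41]
  [-∞, 65, ∞, 31]
  [-∞, -∞, 78, ∞]
D(2):
  [∞, 18, 45, 41]
  [99, ∞, 45, 41]
  [65, 65, ∞, 41]
  [-∞, -∞, 78, ∞]
D(3):
  [∞, 45, 45, 41]
  [99, ∞, 45, 41]
  [65, 65, ∞, 41]
  [65, 65, 78, ∞]
D(4):
  [∞, 45, 45, 41]
  [99, ∞, 45, 41]
  [65, 65, ∞, 41]
  [65, 65, 78, ∞]
Answer: W* = [[∞, 45, 45, 41], [99, ∞, 45, 41], [65, 65, ∞, 41], [65, 65, 78, ∞]]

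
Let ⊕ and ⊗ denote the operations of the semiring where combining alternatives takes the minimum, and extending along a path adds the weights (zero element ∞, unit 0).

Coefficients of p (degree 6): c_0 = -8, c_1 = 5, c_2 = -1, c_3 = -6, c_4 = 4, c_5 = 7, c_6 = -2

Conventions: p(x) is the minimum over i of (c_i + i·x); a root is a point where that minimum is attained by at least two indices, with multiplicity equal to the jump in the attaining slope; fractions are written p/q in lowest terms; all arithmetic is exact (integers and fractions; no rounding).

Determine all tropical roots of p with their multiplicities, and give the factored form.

hull edge (i=0, c=-8) to (i=3, c=-6): slope 2/3, span 3
hull edge (i=3, c=-6) to (i=6, c=-2): slope 4/3, span 3
Factored form: p(x) = -2 ⊗ (x ⊕ (-4/3)) ⊗ (x ⊕ (-4/3)) ⊗ (x ⊕ (-4/3)) ⊗ (x ⊕ (-2/3)) ⊗ (x ⊕ (-2/3)) ⊗ (x ⊕ (-2/3))
Answer: roots = -4/3 (mult 3), -2/3 (mult 3)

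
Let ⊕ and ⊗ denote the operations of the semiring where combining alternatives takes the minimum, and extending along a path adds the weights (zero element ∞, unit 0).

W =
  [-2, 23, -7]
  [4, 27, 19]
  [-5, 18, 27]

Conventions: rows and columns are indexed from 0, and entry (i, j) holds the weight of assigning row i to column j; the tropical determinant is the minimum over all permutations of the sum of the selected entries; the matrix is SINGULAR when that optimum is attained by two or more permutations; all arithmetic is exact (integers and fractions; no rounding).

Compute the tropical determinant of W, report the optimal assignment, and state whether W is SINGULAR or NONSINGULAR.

σ = (0, 1, 2): (-2) + 27 + 27 = 52
σ = (0, 2, 1): (-2) + 19 + 18 = 35
σ = (1, 0, 2): 23 + 4 + 27 = 54
σ = (1, 2, 0): 23 + 19 + (-5) = 37
σ = (2, 0, 1): (-7) + 4 + 18 = 15
σ = (2, 1, 0): (-7) + 27 + (-5) = 15
Optimal value attained by: σ = (2, 0, 1).
Answer: det⊕(W) = 15; verdict: SINGULAR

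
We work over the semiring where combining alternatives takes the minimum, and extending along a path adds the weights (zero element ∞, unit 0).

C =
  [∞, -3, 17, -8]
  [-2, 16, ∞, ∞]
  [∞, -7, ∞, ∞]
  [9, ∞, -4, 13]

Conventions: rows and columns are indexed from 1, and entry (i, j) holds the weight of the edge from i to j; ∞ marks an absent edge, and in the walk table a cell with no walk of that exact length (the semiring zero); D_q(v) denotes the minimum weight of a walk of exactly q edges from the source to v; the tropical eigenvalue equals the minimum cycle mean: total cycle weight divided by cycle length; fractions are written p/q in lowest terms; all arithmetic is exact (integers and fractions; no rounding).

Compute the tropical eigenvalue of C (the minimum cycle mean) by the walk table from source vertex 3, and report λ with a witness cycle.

q=0: [∞, ∞, 0, ∞]
q=1: [∞, -7, ∞, ∞]
q=2: [-9, 9, ∞, ∞]
q=3: [7, -12, 8, -17]
q=4: [-14, 1, -21, -4]
Optimal cycle mean attained by: cycle 1->4->3->2->1, total (-8) + (-4) + (-7) + (-2), length 4.
Answer: λ = -21/4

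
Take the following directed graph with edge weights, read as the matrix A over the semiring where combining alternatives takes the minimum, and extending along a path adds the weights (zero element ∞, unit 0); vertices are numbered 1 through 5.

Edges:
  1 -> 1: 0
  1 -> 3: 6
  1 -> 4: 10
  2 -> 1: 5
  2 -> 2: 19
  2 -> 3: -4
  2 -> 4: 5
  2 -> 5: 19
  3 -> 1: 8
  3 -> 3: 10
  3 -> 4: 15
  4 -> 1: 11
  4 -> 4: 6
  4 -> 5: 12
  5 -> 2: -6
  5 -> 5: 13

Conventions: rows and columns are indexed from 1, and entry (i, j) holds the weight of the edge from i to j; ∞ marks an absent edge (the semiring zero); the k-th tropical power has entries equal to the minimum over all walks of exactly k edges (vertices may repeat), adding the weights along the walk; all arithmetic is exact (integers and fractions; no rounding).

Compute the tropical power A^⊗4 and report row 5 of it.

A^⊗2:
  [0, ∞, 6, 10, 22]
  [4, 13, 6, 11, 17]
  [8, ∞, 14, 18, 27]
  [11, 6, 17, 12, 18]
  [-1, 7, -10, -1, 13]
A^⊗3:
  [0, 16, 6, 10, 22]
  [4, 11, 9, 14, 23]
  [8, 21, 14, 18, 30]
  [11, 12, 2, 11, 24]
  [-2, 7, 0, 5, 11]
A^⊗4:
  [0, 16, 6, 10, 22]
  [4, 17, 7, 14, 26]
  [8, 24, 14, 18, 30]
  [10, 18, 8, 17, 23]
  [-2, 5, 3, 8, 17]
Answer: row 5 of A^⊗4 = [-2, 5, 3, 8, 17]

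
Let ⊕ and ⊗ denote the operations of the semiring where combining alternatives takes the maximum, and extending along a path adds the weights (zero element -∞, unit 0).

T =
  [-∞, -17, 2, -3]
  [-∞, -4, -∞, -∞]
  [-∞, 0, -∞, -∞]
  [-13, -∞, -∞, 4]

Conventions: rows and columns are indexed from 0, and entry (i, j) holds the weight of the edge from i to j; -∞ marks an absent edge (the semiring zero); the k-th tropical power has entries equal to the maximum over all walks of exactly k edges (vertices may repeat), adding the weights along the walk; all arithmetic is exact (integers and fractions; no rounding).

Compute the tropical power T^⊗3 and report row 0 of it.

T^⊗2:
  [-16, 2, -∞, 1]
  [-∞, -8, -∞, -∞]
  [-∞, -4, -∞, -∞]
  [-9, -30, -11, 8]
T^⊗3:
  [-12, -2, -14, 5]
  [-∞, -12, -∞, -∞]
  [-∞, -8, -∞, -∞]
  [-5, -11, -7, 12]
Answer: row 0 of T^⊗3 = [-12, -2, -14, 5]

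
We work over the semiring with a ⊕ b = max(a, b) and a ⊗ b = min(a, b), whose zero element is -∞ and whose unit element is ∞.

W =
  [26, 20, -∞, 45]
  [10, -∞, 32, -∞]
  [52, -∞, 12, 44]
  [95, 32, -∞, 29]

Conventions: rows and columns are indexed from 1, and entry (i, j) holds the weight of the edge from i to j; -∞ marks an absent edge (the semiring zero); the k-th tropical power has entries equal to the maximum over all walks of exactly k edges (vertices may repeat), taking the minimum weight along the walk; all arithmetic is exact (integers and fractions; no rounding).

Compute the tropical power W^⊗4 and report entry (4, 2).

W^⊗2:
  [45, 32, 20, 29]
  [32, 10, 12, 32]
  [44, 32, 12, 45]
  [29, 29, 32, 45]
W^⊗3:
  [29, 29, 32, 45]
  [32, 32, 12, 32]
  [45, 32, 32, 44]
  [45, 32, 29, 32]
W^⊗4:
  [45, 32, 29, 32]
  [32, 32, 32, 32]
  [44, 32, 32, 45]
  [32, 32, 32, 45]
Key observation: the optimum is the walk 4->2->3->4->2, with weight 32 min 32 min 44 min 32 = 32.
Optimal value attained by: walk 4->2->3->4->2.
Answer: (W^⊗4)[4][2] = 32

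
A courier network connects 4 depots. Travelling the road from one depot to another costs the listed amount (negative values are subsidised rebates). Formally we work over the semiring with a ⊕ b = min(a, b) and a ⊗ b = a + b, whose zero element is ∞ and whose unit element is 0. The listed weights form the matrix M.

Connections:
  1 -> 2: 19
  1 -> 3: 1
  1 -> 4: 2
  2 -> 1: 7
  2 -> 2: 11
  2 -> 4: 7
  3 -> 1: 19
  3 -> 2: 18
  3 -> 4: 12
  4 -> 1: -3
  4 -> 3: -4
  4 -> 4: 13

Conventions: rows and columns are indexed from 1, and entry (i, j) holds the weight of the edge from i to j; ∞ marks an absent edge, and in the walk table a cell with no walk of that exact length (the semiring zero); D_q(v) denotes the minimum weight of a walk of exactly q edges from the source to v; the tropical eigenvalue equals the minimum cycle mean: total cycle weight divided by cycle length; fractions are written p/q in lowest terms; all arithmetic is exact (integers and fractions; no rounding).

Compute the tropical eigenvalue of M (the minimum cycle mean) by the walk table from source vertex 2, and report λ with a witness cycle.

q=0: [∞, 0, ∞, ∞]
q=1: [7, 11, ∞, 7]
q=2: [4, 22, 3, 9]
q=3: [6, 21, 5, 6]
q=4: [3, 23, 2, 8]
Optimal cycle mean attained by: cycle 1->4->1, total 2 + (-3), length 2.
Answer: λ = -1/2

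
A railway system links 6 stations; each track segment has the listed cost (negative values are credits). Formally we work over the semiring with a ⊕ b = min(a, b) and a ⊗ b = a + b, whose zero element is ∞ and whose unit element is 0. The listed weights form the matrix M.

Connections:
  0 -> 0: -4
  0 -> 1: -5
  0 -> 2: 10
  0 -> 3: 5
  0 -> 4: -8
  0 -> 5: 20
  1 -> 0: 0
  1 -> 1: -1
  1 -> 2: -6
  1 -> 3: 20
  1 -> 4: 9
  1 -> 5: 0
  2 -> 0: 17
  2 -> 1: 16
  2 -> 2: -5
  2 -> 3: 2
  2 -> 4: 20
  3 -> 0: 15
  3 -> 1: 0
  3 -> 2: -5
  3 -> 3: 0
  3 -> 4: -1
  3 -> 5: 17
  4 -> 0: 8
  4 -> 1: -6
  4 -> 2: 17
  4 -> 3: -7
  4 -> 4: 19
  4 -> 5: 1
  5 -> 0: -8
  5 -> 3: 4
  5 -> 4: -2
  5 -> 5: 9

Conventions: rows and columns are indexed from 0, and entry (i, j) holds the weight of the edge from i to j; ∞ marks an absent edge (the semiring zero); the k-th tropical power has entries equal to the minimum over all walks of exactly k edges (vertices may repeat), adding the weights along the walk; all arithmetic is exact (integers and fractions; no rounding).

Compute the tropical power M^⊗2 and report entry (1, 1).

M^⊗2:
  [-8, -14, -11, -15, -12, -7]
  [-8, -5, -11, -4, -8, -1]
  [12, 2, -10, -3, 1, 16]
  [0, -7, -10, -8, -1, 0]
  [-7, -7, -12, -7, -8, -6]
  [-12, -13, -1, -9, -16, -1]
Key observation: the optimum is the walk 1->0->1, with weight 0 + (-5) = -5.
Optimal value attained by: walk 1->0->1.
Answer: (M^⊗2)[1][1] = -5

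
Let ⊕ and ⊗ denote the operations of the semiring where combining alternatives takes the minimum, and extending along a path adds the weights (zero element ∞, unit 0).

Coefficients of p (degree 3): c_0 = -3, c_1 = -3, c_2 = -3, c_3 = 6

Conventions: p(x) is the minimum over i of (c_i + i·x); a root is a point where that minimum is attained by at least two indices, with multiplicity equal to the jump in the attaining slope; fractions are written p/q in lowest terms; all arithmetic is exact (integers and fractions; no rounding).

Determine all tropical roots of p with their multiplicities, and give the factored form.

hull edge (i=0, c=-3) to (i=2, c=-3): slope 0, span 2
hull edge (i=2, c=-3) to (i=3, c=6): slope 9, span 1
Factored form: p(x) = 6 ⊗ (x ⊕ (-9)) ⊗ (x ⊕ 0) ⊗ (x ⊕ 0)
Answer: roots = -9 (mult 1), 0 (mult 2)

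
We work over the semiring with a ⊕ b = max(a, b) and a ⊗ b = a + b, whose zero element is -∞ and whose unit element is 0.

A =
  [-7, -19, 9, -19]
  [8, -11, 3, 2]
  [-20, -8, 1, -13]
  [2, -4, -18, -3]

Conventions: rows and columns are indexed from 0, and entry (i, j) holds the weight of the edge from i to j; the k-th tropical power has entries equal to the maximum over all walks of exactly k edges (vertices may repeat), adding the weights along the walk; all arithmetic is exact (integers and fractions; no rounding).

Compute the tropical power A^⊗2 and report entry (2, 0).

A^⊗2:
  [-11, 1, 10, -4]
  [4, -2, 17, -1]
  [0, -7, 2, -6]
  [4, -7, 11, -2]
Key observation: the optimum is the walk 2->1->0, with weight (-8) + 8 = 0.
Optimal value attained by: walk 2->1->0.
Answer: (A^⊗2)[2][0] = 0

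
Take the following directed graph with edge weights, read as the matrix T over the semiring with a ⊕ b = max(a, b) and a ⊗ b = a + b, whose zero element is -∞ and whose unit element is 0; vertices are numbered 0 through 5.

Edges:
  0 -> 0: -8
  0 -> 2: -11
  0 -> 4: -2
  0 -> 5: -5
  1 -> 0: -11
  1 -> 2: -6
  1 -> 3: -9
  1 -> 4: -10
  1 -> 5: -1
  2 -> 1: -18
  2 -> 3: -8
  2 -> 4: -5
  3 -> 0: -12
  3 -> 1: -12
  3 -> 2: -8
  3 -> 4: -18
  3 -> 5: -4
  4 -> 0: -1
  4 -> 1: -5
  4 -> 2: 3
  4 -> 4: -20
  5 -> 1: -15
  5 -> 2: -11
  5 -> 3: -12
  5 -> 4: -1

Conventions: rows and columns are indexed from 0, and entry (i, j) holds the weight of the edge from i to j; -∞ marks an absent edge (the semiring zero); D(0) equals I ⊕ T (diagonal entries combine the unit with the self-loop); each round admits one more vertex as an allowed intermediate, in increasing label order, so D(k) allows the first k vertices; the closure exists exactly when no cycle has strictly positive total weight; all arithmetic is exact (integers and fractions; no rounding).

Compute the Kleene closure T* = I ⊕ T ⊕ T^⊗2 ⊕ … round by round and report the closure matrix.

D(0):
  [0, -∞, -11, -∞, -2, -5]
  [-11, 0, -6, -9, -10, -1]
  [-∞, -18, 0, -8, -5, -∞]
  [-12, -12, -8, 0, -18, -4]
  [-1, -5, 3, -∞, 0, -∞]
  [-∞, -15, -11, -12, -1, 0]
D(1):
  [0, -∞, -11, -∞, -2, -5]
  [-11, 0, -6, -9, -10, -1]
  [-∞, -18, 0, -8, -5, -∞]
  [-12, -12, -8, 0, -14, -4]
  [-1, -5, 3, -∞, 0, -6]
  [-∞, -15, -11, -12, -1, 0]
D(2):
  [0, -∞, -11, -∞, -2, -5]
  [-11, 0, -6, -9, -10, -1]
  [-29, -18, 0, -8, -5, -19]
  [-12, -12, -8, 0, -14, -4]
  [-1, -5, 3, -14, 0, -6]
  [-26, -15, -11, -12, -1, 0]
D(3):
  [0, -29, -11, -19, -2, -5]
  [-11, 0, -6, -9, -10, -1]
  [-29, -18, 0, -8, -5, -19]
  [-12, -12, -8, 0, -13, -4]
  [-1, -5, 3, -5, 0, -6]
  [-26, -15, -11, -12, -1, 0]
D(4):
  [0, -29, -11, -19, -2, -5]
  [-11, 0, -6, -9, -10, -1]
  [-20, -18, 0, -8, -5, -12]
  [-12, -12, -8, 0, -13, -4]
  [-1, -5, 3, -5, 0, -6]
  [-24, -15, -11, -12, -1, 0]
D(5):
  [0, -7, 1, -7, -2, -5]
  [-11, 0, -6, -9, -10, -1]
  [-6, -10, 0, -8, -5, -11]
  [-12, -12, -8, 0, -13, -4]
  [-1, -5, 3, -5, 0, -6]
  [-2, -6, 2, -6, -1, 0]
D(6):
  [0, -7, 1, -7, -2, -5]
  [-3, 0, 1, -7, -2, -1]
  [-6, -10, 0, -8, -5, -11]
  [-6, -10, -2, 0, -5, -4]
  [-1, -5, 3, -5, 0, -6]
  [-2, -6, 2, -6, -1, 0]
Answer: T* = [[0, -7, 1, -7, -2, -5], [-3, 0, 1, -7, -2, -1], [-6, -10, 0, -8, -5, -11], [-6, -10, -2, 0, -5, -4], [-1, -5, 3, -5, 0, -6], [-2, -6, 2, -6, -1, 0]]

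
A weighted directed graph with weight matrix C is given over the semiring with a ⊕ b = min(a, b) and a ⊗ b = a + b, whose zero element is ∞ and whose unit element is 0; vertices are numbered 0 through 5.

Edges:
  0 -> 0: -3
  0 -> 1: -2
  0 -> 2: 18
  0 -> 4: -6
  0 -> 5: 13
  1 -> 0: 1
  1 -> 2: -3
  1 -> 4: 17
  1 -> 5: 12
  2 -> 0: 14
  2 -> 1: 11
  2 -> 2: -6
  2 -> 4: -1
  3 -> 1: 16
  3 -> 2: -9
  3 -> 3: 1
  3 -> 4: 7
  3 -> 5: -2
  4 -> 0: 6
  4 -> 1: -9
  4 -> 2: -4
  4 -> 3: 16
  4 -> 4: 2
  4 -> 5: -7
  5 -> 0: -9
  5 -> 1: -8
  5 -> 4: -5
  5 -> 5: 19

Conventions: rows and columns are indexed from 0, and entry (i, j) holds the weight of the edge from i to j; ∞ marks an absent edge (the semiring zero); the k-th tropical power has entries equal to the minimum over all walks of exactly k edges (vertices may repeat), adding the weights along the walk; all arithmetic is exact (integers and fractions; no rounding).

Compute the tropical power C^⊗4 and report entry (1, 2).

C^⊗2:
  [-6, -15, -10, 10, -9, -13]
  [-2, -1, -9, 33, -5, 10]
  [5, -10, -12, 15, -7, -8]
  [-11, -10, -15, 2, -10, -1]
  [-16, -15, -12, 17, -12, -5]
  [-12, -14, -11, 11, -15, -12]
C^⊗3:
  [-22, -21, -18, 7, -18, -16]
  [-5, -14, -15, 11, -10, -12]
  [-17, -16, -18, 9, -13, -14]
  [-14, -19, -21, 3, -17, -17]
  [-19, -21, -18, 4, -22, -19]
  [-21, -24, -19, 1, -18, -22]
C^⊗4:
  [-25, -27, -24, -2, -28, -25]
  [-21, -20, -21, 6, -17, -17]
  [-23, -22, -24, 3, -23, -20]
  [-26, -26, -27, -1, -22, -24]
  [-28, -31, -26, -6, -25, -29]
  [-31, -30, -27, -2, -27, -25]
Key observation: the optimum is the walk 1->2->2->2->2, with weight (-3) + (-6) + (-6) + (-6) = -21.
Optimal value attained by: walk 1->2->2->2->2.
Answer: (C^⊗4)[1][2] = -21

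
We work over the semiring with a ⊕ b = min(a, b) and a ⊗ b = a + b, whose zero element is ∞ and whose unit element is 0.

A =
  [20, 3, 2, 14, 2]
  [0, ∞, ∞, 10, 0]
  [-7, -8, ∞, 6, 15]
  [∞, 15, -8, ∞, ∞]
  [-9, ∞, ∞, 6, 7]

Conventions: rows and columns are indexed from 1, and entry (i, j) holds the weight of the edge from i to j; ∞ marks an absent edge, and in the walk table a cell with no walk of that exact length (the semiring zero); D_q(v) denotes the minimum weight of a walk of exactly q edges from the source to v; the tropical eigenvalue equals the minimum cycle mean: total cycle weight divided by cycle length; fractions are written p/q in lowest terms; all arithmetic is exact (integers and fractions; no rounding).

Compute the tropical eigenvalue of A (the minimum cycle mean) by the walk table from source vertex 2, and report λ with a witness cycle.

q=0: [∞, 0, ∞, ∞, ∞]
q=1: [0, ∞, ∞, 10, 0]
q=2: [-9, 3, 2, 6, 2]
q=3: [-7, -6, -7, 5, -7]
q=4: [-16, -15, -5, -1, -6]
q=5: [-15, -13, -14, -5, -15]
Optimal cycle mean attained by: cycle 1->3->2->5->1, total 2 + (-8) + 0 + (-9), length 4.
Answer: λ = -15/4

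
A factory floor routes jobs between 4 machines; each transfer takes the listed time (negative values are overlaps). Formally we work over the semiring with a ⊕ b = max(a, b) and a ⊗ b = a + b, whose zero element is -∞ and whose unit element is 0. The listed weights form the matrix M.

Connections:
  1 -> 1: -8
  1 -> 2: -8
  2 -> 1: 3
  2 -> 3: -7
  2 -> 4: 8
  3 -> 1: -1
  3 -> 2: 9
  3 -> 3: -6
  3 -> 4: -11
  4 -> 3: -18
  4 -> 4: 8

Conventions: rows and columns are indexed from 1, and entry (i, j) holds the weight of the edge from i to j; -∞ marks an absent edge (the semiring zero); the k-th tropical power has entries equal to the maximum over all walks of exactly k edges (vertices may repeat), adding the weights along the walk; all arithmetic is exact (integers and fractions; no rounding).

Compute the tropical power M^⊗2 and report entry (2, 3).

M^⊗2:
  [-5, -16, -15, 0]
  [-5, 2, -10, 16]
  [12, 3, 2, 17]
  [-19, -9, -10, 16]
Key observation: the optimum is the walk 2->4->3, with weight 8 + (-18) = -10.
Optimal value attained by: walk 2->4->3.
Answer: (M^⊗2)[2][3] = -10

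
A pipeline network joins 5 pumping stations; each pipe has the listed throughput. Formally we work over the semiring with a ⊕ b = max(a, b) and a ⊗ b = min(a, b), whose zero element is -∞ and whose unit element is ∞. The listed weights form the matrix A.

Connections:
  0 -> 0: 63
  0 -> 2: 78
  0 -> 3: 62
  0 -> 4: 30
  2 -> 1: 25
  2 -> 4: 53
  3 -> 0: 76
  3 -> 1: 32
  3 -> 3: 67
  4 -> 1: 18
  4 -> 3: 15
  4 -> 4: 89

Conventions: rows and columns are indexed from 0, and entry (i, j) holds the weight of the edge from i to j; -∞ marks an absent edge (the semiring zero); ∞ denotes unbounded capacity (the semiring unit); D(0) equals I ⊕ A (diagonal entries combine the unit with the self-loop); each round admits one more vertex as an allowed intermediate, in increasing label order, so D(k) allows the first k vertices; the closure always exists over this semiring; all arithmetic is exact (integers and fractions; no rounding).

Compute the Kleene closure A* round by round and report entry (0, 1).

D(0):
  [∞, -∞, 78, 62, 30]
  [-∞, ∞, -∞, -∞, -∞]
  [-∞, 25, ∞, -∞, 53]
  [76, 32, -∞, ∞, -∞]
  [-∞, 18, -∞, 15, ∞]
D(1):
  [∞, -∞, 78, 62, 30]
  [-∞, ∞, -∞, -∞, -∞]
  [-∞, 25, ∞, -∞, 53]
  [76, 32, 76, ∞, 30]
  [-∞, 18, -∞, 15, ∞]
D(2):
  [∞, -∞, 78, 62, 30]
  [-∞, ∞, -∞, -∞, -∞]
  [-∞, 25, ∞, -∞, 53]
  [76, 32, 76, ∞, 30]
  [-∞, 18, -∞, 15, ∞]
D(3):
  [∞, 25, 78, 62, 53]
  [-∞, ∞, -∞, -∞, -∞]
  [-∞, 25, ∞, -∞, 53]
  [76, 32, 76, ∞, 53]
  [-∞, 18, -∞, 15, ∞]
D(4):
  [∞, 32, 78, 62, 53]
  [-∞, ∞, -∞, -∞, -∞]
  [-∞, 25, ∞, -∞, 53]
  [76, 32, 76, ∞, 53]
  [15, 18, 15, 15, ∞]
D(5):
  [∞, 32, 78, 62, 53]
  [-∞, ∞, -∞, -∞, -∞]
  [15, 25, ∞, 15, 53]
  [76, 32, 76, ∞, 53]
  [15, 18, 15, 15, ∞]
Answer: A*[0][1] = 32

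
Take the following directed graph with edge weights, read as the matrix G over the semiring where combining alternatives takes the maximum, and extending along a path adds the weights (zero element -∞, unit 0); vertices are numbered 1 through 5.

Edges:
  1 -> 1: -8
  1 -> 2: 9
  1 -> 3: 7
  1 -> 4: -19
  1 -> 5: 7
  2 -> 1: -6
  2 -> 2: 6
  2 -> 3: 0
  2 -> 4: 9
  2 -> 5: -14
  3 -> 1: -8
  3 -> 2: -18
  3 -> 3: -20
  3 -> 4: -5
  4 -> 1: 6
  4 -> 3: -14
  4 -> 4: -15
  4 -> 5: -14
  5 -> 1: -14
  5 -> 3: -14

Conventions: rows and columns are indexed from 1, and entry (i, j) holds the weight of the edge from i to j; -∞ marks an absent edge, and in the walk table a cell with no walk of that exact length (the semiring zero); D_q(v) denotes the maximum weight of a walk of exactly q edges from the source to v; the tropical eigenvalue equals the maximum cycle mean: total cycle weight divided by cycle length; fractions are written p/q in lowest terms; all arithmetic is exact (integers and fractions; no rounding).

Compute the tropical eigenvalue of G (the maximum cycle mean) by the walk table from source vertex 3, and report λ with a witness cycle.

q=0: [-∞, -∞, 0, -∞, -∞]
q=1: [-8, -18, -20, -5, -∞]
q=2: [1, 1, -1, -9, -1]
q=3: [-3, 10, 8, 10, 8]
q=4: [16, 16, 10, 19, 4]
q=5: [25, 25, 23, 25, 23]
Optimal cycle mean attained by: cycle 1->2->4->1, total 9 + 9 + 6, length 3.
Answer: λ = 8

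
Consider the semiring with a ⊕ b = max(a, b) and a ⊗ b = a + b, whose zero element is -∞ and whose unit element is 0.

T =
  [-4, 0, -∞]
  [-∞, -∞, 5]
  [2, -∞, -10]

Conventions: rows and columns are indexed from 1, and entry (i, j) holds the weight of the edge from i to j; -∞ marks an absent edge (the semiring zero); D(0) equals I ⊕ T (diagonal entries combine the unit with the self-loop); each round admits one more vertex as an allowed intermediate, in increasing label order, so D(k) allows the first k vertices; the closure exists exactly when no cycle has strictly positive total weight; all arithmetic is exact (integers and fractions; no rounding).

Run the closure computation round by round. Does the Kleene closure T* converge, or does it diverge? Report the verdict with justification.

D(0):
  [0, 0, -∞]
  [-∞, 0, 5]
  [2, -∞, 0]
D(1):
  [0, 0, -∞]
  [-∞, 0, 5]
  [2, 2, 0]
Detection: at round 2, diagonal entry (3, 3) turns strictly positive.
Key observation: the cycle 3->1->2->3 has total weight 2 + 0 + 5, which is strictly positive.
Answer: DIVERGES — positive cycle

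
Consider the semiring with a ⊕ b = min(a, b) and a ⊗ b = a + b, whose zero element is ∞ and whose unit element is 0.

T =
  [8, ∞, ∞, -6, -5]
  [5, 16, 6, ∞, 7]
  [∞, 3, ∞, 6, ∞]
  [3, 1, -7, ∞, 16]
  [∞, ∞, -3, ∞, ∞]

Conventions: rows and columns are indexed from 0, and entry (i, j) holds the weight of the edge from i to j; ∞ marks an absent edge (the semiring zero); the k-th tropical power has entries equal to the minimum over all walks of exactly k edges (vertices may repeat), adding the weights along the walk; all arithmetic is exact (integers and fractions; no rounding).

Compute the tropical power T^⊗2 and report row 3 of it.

T^⊗2:
  [-3, -5, -13, 2, 3]
  [13, 9, 4, -1, 0]
  [8, 7, -1, ∞, 10]
  [6, -4, 7, -3, -2]
  [∞, 0, ∞, 3, ∞]
Answer: row 3 of T^⊗2 = [6, -4, 7, -3, -2]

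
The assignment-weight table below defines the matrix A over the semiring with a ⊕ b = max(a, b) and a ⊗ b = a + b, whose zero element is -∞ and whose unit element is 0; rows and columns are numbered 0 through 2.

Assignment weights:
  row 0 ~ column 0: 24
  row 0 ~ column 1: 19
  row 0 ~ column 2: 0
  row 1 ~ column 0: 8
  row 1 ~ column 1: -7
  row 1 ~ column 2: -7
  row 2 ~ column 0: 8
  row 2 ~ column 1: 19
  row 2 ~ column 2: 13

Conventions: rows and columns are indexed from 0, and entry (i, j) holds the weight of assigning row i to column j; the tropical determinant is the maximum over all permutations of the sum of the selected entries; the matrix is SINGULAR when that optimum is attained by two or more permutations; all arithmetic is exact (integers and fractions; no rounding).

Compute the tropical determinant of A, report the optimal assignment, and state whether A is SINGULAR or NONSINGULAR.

σ = (0, 1, 2): 24 + (-7) + 13 = 30
σ = (0, 2, 1): 24 + (-7) + 19 = 36
σ = (1, 0, 2): 19 + 8 + 13 = 40
σ = (1, 2, 0): 19 + (-7) + 8 = 20
σ = (2, 0, 1): 0 + 8 + 19 = 27
σ = (2, 1, 0): 0 + (-7) + 8 = 1
Optimal value attained by: σ = (1, 0, 2).
Answer: det⊕(A) = 40; verdict: NONSINGULAR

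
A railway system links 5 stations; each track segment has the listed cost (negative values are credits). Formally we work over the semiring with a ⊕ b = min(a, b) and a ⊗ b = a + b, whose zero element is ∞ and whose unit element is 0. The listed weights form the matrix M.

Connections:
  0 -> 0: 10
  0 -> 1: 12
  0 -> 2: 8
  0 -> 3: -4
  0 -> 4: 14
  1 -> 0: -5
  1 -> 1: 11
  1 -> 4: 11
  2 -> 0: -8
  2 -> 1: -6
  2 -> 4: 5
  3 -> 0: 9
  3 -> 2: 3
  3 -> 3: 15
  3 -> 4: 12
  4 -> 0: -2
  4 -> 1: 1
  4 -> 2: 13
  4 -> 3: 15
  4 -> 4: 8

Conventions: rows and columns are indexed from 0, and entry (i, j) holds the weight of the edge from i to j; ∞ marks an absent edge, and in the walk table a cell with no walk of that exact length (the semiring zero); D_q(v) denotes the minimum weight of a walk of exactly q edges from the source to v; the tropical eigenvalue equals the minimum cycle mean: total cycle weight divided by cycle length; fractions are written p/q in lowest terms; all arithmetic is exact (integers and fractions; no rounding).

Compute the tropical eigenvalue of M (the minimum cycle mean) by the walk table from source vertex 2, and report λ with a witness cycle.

q=0: [∞, ∞, 0, ∞, ∞]
q=1: [-8, -6, ∞, ∞, 5]
q=2: [-11, 4, 0, -12, 5]
q=3: [-8, -6, -9, -15, 0]
q=4: [-17, -15, -12, -12, -4]
q=5: [-20, -18, -9, -21, -7]
Optimal cycle mean attained by: cycle 0->3->2->0, total (-4) + 3 + (-8), length 3.
Answer: λ = -3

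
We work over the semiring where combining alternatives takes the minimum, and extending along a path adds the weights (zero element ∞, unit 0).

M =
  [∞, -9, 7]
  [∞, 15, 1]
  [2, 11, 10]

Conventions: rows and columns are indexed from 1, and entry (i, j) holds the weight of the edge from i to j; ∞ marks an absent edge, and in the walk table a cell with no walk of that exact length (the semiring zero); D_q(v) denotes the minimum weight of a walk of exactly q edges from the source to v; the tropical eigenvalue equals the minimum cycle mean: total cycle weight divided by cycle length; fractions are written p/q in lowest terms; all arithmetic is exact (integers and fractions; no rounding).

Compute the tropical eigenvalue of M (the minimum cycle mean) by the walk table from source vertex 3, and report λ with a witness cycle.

q=0: [∞, ∞, 0]
q=1: [2, 11, 10]
q=2: [12, -7, 9]
q=3: [11, 3, -6]
Optimal cycle mean attained by: cycle 1->2->3->1, total (-9) + 1 + 2, length 3.
Answer: λ = -2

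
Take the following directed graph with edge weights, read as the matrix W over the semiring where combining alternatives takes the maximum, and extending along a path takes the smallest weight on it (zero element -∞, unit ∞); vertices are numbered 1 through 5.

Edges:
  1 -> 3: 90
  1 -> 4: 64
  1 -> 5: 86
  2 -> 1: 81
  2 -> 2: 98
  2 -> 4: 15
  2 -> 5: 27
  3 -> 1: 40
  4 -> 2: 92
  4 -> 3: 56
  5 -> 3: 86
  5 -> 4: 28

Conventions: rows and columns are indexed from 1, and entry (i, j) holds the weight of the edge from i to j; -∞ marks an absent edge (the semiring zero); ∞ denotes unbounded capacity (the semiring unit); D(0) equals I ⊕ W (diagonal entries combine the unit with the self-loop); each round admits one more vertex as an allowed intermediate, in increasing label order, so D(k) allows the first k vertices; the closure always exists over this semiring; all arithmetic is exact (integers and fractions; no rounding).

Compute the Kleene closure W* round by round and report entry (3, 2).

D(0):
  [∞, -∞, 90, 64, 86]
  [81, ∞, -∞, 15, 27]
  [40, -∞, ∞, -∞, -∞]
  [-∞, 92, 56, ∞, -∞]
  [-∞, -∞, 86, 28, ∞]
D(1):
  [∞, -∞, 90, 64, 86]
  [81, ∞, 81, 64, 81]
  [40, -∞, ∞, 40, 40]
  [-∞, 92, 56, ∞, -∞]
  [-∞, -∞, 86, 28, ∞]
D(2):
  [∞, -∞, 90, 64, 86]
  [81, ∞, 81, 64, 81]
  [40, -∞, ∞, 40, 40]
  [81, 92, 81, ∞, 81]
  [-∞, -∞, 86, 28, ∞]
D(3):
  [∞, -∞, 90, 64, 86]
  [81, ∞, 81, 64, 81]
  [40, -∞, ∞, 40, 40]
  [81, 92, 81, ∞, 81]
  [40, -∞, 86, 40, ∞]
D(4):
  [∞, 64, 90, 64, 86]
  [81, ∞, 81, 64, 81]
  [40, 40, ∞, 40, 40]
  [81, 92, 81, ∞, 81]
  [40, 40, 86, 40, ∞]
D(5):
  [∞, 64, 90, 64, 86]
  [81, ∞, 81, 64, 81]
  [40, 40, ∞, 40, 40]
  [81, 92, 81, ∞, 81]
  [40, 40, 86, 40, ∞]
Answer: W*[3][2] = 40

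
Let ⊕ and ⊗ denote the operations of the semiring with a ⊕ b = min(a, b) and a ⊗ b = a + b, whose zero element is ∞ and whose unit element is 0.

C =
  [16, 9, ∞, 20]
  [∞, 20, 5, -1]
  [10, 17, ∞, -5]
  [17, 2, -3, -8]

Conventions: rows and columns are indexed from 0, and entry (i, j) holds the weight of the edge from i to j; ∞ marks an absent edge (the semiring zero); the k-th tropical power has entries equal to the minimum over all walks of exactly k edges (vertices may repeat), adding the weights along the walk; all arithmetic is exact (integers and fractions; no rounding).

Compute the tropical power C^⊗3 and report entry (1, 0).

C^⊗2:
  [32, 22, 14, 8]
  [15, 1, -4, -9]
  [12, -3, -8, -13]
  [7, -6, -11, -16]
C^⊗3:
  [24, 10, 5, 0]
  [6, -7, -12, -17]
  [2, -11, -16, -21]
  [-1, -14, -19, -24]
Key observation: the optimum is the walk 1->3->2->0, with weight (-1) + (-3) + 10 = 6.
Optimal value attained by: walk 1->3->2->0.
Answer: (C^⊗3)[1][0] = 6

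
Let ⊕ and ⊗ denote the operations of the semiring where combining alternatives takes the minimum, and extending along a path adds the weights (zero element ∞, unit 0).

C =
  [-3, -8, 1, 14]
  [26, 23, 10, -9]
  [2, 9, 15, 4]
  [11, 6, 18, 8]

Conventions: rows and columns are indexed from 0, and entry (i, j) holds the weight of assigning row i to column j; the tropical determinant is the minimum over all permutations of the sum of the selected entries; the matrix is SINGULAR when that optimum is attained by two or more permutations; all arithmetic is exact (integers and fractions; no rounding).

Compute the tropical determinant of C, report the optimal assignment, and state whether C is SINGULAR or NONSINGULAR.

σ = (0, 1, 2, 3): (-3) + 23 + 15 + 8 = 43
σ = (0, 1, 3, 2): (-3) + 23 + 4 + 18 = 42
σ = (0, 2, 1, 3): (-3) + 10 + 9 + 8 = 24
σ = (0, 2, 3, 1): (-3) + 10 + 4 + 6 = 17
σ = (0, 3, 1, 2): (-3) + (-9) + 9 + 18 = 15
σ = (0, 3, 2, 1): (-3) + (-9) + 15 + 6 = 9
σ = (1, 0, 2, 3): (-8) + 26 + 15 + 8 = 41
σ = (1, 0, 3, 2): (-8) + 26 + 4 + 18 = 40
σ = (1, 2, 0, 3): (-8) + 10 + 2 + 8 = 12
σ = (1, 2, 3, 0): (-8) + 10 + 4 + 11 = 17
σ = (1, 3, 0, 2): (-8) + (-9) + 2 + 18 = 3
σ = (1, 3, 2, 0): (-8) + (-9) + 15 + 11 = 9
σ = (2, 0, 1, 3): 1 + 26 + 9 + 8 = 44
σ = (2, 0, 3, 1): 1 + 26 + 4 + 6 = 37
σ = (2, 1, 0, 3): 1 + 23 + 2 + 8 = 34
σ = (2, 1, 3, 0): 1 + 23 + 4 + 11 = 39
σ = (2, 3, 0, 1): 1 + (-9) + 2 + 6 = 0
σ = (2, 3, 1, 0): 1 + (-9) + 9 + 11 = 12
σ = (3, 0, 1, 2): 14 + 26 + 9 + 18 = 67
σ = (3, 0, 2, 1): 14 + 26 + 15 + 6 = 61
σ = (3, 1, 0, 2): 14 + 23 + 2 + 18 = 57
σ = (3, 1, 2, 0): 14 + 23 + 15 + 11 = 63
σ = (3, 2, 0, 1): 14 + 10 + 2 + 6 = 32
σ = (3, 2, 1, 0): 14 + 10 + 9 + 11 = 44
Optimal value attained by: σ = (2, 3, 0, 1).
Answer: det⊕(C) = 0; verdict: NONSINGULAR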